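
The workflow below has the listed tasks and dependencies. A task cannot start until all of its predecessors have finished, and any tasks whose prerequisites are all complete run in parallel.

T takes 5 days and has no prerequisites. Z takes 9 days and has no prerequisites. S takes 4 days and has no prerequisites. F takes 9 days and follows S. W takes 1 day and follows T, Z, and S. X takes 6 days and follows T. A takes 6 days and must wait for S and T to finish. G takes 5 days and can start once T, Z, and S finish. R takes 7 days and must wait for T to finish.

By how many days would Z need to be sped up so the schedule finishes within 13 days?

Current finish: 14 days; target: 13.
Z is on every critical path, so each day cut from Z cuts the finish by one (this holds down to a finish of 13).
Need 14 − 13 = 1 day off Z → Z becomes 8 days, finish becomes 13.

1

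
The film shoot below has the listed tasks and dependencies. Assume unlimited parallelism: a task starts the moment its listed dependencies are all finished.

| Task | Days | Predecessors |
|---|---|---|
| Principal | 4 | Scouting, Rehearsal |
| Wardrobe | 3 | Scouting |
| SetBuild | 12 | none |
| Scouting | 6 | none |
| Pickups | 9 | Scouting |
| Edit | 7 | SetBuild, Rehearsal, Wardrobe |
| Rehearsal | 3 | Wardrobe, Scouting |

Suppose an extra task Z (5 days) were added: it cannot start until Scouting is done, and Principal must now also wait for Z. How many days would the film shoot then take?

Originally the film shoot takes 19 days.
With Z inserted, Principal now waits for max(Scouting, Rehearsal, Z).
New critical path: Scouting→Wardrobe→Rehearsal→Edit = 6+3+3+7 = 19 ⇒ 19 days.

19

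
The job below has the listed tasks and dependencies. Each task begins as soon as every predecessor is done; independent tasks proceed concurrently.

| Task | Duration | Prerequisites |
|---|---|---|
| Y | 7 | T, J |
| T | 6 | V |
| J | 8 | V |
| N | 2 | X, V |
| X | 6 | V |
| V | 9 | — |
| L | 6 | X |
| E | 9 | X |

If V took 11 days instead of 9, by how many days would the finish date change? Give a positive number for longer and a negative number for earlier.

Critical path before the change: V→X→E = 9+6+9 = 24 giving 24 days.
Since V is critical, the +2 change carries straight to that chain (now 26 days).
The critical path is still V→X→E; finish is now 26 days.
Change in finish: 26 − 24 = +2 days.

2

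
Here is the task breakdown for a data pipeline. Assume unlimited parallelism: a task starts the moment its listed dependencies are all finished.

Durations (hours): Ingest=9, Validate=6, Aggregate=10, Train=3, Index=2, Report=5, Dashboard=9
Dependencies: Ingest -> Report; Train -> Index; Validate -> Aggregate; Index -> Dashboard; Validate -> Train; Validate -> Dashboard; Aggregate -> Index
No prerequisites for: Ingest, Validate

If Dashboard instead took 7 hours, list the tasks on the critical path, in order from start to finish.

Validate, Aggregate, Index, Dashboard

Baseline: Validate→Aggregate→Index→Dashboard = 6+10+2+9 = 27 → 27 hours.
Dashboard is on the critical path; changing it to 7 makes that path 25 hours.
The critical path is still Validate→Aggregate→Index→Dashboard; finish is now 25 hours.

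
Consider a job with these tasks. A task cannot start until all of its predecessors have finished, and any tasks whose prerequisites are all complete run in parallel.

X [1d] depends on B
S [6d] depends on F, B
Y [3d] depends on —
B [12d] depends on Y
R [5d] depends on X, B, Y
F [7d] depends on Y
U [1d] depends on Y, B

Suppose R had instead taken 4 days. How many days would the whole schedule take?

Actual critical path: Y→B→X→R = 3+12+1+5 = 21 ⇒ 21 days.
R lies on that path, so at 4 days the path becomes 20 days.
The binding chain switches to Y→B→S = 3+12+6 = 21; finish 21 days.

21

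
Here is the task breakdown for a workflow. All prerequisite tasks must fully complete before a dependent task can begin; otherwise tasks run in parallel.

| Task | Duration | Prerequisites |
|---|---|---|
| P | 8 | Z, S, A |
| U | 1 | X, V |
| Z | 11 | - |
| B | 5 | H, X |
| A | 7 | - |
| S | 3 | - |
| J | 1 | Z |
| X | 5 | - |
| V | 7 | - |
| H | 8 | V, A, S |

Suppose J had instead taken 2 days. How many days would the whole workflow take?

Actual critical path: A→H→B = 7+8+5 = 20 ⇒ 20 days.
J is off the critical path — its longest chain is 12 days, giving 8 of slack.
The critical path is still A→H→B; finish is now 20 days.

20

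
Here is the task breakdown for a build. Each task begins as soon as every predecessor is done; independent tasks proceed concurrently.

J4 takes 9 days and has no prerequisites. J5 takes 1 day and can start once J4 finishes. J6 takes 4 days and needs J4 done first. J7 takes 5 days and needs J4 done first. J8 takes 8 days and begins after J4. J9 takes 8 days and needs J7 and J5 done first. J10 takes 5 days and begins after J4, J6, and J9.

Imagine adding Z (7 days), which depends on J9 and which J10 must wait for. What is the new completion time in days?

34

Originally the schedule takes 27 days.
With Z inserted, J10 now waits for max(J4, J6, J9, Z).
New critical path: J4→J7→J9→Z→J10 = 9+5+8+7+5 = 34 ⇒ 34 days.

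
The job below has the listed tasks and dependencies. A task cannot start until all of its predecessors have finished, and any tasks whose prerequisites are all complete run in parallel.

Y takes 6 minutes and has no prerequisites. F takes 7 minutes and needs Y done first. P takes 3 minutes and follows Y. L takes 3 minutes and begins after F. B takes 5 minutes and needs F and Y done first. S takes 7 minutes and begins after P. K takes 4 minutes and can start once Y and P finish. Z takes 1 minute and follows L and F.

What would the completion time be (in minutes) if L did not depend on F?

Original critical path: Y→F→B = 6+7+5 = 18 ⇒ 18 minutes.
Without F→L, L's earliest start moves from 13 to 0.
After: Y→F→B = 6+7+5 = 18 → 18 minutes.

18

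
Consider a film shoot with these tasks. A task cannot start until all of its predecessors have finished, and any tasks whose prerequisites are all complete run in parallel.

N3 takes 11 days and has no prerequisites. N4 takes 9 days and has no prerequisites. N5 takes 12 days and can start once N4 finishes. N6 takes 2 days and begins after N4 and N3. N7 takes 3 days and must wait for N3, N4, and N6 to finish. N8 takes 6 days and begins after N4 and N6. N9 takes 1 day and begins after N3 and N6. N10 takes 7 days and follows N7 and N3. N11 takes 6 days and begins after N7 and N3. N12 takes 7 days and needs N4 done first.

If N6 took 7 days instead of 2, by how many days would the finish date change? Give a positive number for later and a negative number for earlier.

5

Baseline: N3→N6→N7→N10 = 11+2+3+7 = 23 → 23 days.
N6 is on the critical path; changing it to 7 makes that path 28 days.
That remains the longest chain; total 28 days.
Change in finish: 28 − 23 = +5 days.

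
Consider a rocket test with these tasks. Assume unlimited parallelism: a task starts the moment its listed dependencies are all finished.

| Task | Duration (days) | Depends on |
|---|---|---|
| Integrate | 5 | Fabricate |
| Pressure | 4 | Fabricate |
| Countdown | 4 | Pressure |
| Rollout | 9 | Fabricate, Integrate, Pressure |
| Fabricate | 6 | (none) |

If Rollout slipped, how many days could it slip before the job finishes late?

Critical path: Fabricate→Integrate→Rollout = 6+5+9 = 20, so the finish is 20 days.
Rollout finishes as early as 20 and must finish by 20.
Slack of Rollout = 11 − 11 = 0 days.

0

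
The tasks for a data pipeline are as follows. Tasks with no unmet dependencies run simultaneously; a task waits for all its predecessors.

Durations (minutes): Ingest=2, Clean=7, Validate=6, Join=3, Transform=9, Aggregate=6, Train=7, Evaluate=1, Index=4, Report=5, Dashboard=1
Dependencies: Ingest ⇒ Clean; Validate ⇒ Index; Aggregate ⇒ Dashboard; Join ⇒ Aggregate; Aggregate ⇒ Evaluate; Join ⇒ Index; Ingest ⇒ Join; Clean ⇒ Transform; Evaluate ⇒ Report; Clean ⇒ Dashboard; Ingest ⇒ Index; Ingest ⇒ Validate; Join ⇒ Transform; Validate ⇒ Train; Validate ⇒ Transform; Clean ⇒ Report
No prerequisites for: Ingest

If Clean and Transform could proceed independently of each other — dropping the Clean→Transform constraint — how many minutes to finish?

With the dependency in place, Ingest→Clean→Transform = 2+7+9 = 18 sets the finish at 18 minutes.
Without Clean→Transform, Transform's earliest start moves from 9 to 8.
After: Ingest→Validate→Transform = 2+6+9 = 17 → 17 minutes.

17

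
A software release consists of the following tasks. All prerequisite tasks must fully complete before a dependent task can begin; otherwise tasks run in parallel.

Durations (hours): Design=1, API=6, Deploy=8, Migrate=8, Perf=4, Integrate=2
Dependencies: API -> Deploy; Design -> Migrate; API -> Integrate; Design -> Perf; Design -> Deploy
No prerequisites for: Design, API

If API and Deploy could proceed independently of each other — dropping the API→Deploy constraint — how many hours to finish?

Before: longest chain API→Deploy = 6+8 = 14, finish 14.
Without API→Deploy, Deploy's earliest start moves from 6 to 1.
After: Design→Deploy = 1+8 = 9 → 9 hours.

9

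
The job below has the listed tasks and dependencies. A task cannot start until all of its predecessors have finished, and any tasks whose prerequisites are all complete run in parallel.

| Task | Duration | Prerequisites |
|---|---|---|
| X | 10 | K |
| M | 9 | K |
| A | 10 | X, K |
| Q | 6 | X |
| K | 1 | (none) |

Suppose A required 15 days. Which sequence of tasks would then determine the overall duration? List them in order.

Baseline: K→X→A = 1+10+10 = 21 → 21 days.
Since A is critical, the +5 change carries straight to that chain (now 26 days).
No other chain overtakes it, so the finish is 26 days.

K, X, A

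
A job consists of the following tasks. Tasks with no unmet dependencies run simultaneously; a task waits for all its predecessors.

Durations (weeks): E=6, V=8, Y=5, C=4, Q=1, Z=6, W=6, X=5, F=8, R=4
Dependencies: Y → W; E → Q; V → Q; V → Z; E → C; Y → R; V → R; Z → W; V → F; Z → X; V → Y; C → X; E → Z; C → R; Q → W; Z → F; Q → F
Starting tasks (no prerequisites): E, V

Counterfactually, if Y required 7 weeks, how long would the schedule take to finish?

22

As given, the longest chain is V→Z→F = 8+6+8 = 22, so the finish is 22 weeks.
Y is off the critical path — its longest chain is 19 weeks, giving 3 of slack.
That remains the longest chain; total 22 weeks.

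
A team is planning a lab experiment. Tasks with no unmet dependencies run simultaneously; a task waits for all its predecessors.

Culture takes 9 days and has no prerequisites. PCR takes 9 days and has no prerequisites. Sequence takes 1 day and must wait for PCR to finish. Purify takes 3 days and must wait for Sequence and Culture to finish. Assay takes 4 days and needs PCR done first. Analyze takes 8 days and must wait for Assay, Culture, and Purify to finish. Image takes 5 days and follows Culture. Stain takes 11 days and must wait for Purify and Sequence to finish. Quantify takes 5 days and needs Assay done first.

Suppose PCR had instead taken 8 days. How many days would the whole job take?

23

Baseline: PCR→Sequence→Purify→Stain = 9+1+3+11 = 24 → 24 days.
PCR lies on that path, so at 8 days the path becomes 23 days.
New critical path: Culture→Purify→Stain = 9+3+11 = 23 ⇒ 23 days.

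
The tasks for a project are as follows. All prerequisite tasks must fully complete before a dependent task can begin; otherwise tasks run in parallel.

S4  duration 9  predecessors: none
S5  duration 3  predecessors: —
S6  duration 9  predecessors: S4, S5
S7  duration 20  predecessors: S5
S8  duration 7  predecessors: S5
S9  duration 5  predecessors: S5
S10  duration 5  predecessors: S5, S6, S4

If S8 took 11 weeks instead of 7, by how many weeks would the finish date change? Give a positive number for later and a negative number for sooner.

Baseline: S4→S6→S10 = 9+9+5 = 23 → 23 weeks.
S8 has 13 weeks of float (longest path through it is 10).
The critical path is still S4→S6→S10; finish is now 23 weeks.
Change in finish: 23 − 23 = +0 weeks.

0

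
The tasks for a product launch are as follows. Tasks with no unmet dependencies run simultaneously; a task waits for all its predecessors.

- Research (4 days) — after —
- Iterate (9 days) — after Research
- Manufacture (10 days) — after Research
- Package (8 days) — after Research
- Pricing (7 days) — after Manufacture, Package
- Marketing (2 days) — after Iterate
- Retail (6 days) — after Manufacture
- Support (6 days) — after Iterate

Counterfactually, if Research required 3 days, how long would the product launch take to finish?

20

Baseline: Research→Manufacture→Pricing = 4+10+7 = 21 → 21 days.
Since Research is critical, the -1 change carries straight to that chain (now 20 days).
That remains the longest chain; total 20 days.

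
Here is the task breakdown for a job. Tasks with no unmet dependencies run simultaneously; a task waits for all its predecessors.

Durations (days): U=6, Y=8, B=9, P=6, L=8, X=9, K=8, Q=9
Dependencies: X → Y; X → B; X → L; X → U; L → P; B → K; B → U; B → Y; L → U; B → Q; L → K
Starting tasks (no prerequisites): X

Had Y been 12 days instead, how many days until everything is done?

The binding path is X→B→Q = 9+9+9 = 27; finish at 27 days.
Y is off the critical path — its longest chain is 26 days, giving 1 of slack.
New critical path: X→B→Y = 9+9+12 = 30 ⇒ 30 days.

30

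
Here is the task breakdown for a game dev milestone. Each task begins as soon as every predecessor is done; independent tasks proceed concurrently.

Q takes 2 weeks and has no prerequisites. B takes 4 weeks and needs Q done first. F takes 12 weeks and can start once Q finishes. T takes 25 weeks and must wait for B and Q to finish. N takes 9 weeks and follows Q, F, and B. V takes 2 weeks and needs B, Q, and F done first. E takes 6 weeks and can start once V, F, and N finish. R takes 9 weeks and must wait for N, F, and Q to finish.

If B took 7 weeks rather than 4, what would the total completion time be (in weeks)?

Actual critical path: Q→F→N→R = 2+12+9+9 = 32 ⇒ 32 weeks.
B has 1 week of float (longest path through it is 31).
The binding chain switches to Q→B→T = 2+7+25 = 34; finish 34 weeks.

34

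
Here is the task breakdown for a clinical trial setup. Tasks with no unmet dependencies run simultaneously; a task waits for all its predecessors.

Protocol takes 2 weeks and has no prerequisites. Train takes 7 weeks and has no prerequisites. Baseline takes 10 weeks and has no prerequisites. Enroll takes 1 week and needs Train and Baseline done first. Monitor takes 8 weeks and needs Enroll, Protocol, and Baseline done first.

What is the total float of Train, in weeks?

3

Baseline→Enroll→Monitor = 10+1+8 = 19 sets the makespan at 19 weeks.
Train finishes as early as 7 and must finish by 10.
So Train can slip 10 − 7 = 3 weeks.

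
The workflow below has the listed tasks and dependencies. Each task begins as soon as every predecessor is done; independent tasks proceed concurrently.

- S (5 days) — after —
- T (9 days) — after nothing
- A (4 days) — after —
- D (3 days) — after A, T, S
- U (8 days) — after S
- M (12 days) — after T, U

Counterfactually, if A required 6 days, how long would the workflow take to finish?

Actual critical path: S→U→M = 5+8+12 = 25 ⇒ 25 days.
A is off the critical path — its longest chain is 7 days, giving 18 of slack.
The critical path is still S→U→M; finish is now 25 days.

25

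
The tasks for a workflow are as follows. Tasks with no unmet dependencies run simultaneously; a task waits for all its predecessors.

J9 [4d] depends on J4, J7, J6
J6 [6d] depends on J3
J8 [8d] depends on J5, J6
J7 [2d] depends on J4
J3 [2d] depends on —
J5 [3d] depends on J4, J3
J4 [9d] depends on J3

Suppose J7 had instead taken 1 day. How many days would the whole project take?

Baseline: J3→J4→J5→J8 = 2+9+3+8 = 22 → 22 days.
The longest path through J7 is only 17 days, so J7 has float 5.
That remains the longest chain; total 22 days.

22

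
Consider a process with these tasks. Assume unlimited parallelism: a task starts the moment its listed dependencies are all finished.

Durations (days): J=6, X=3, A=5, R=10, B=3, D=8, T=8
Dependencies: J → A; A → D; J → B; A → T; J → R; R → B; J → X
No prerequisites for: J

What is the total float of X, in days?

Critical path: J→A→D = 6+5+8 = 19, so the finish is 19 days.
Longest path through X: 9 days (earliest finish 9, latest finish 19).
Slack of X = 16 − 6 = 10 days.

10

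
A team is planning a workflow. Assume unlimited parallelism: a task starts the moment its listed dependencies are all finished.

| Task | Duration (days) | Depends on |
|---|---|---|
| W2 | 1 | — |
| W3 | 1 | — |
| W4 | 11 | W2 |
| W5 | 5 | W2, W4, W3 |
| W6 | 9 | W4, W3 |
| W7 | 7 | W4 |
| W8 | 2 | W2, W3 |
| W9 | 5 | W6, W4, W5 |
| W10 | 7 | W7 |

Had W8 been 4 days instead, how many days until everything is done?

Actual critical path: W2→W4→W6→W9 = 1+11+9+5 = 26 ⇒ 26 days.
W8 has 23 days of float (longest path through it is 3).
The critical path is still W2→W4→W6→W9; finish is now 26 days.

26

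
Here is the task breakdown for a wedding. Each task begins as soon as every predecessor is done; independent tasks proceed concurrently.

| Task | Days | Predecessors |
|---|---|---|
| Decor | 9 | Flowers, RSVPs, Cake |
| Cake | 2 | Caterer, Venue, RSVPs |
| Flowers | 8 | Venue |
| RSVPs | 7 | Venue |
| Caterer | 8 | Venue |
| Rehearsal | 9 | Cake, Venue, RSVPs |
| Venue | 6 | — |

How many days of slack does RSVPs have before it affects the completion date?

Venue→Caterer→Cake→Rehearsal = 6+8+2+9 = 25 sets the makespan at 25 days.
The longest chain containing RSVPs totals 24 days.
So RSVPs can slip 14 − 13 = 1 day.

1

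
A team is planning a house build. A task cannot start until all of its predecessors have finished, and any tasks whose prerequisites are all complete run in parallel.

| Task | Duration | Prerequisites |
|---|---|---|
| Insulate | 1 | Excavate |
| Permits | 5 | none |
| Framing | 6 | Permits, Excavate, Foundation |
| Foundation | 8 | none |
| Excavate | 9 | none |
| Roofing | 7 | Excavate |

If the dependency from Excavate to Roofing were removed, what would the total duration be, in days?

15

Original critical path: Excavate→Roofing = 9+7 = 16 ⇒ 16 days.
Without Excavate→Roofing, Roofing's earliest start moves from 9 to 0.
New critical path: Excavate→Framing = 9+6 = 15 ⇒ 15 days.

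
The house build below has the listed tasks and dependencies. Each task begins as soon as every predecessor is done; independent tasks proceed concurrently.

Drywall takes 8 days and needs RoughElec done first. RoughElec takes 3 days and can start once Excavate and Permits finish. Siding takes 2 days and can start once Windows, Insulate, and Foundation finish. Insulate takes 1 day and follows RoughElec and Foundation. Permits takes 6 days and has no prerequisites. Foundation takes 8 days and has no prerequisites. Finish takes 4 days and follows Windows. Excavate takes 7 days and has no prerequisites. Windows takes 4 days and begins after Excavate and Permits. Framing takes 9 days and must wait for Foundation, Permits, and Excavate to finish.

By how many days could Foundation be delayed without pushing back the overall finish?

Critical path: Excavate→RoughElec→Drywall = 7+3+8 = 18, so the finish is 18 days.
Foundation finishes as early as 8 and must finish by 9.
Slack of Foundation = 1 − 0 = 1 day.

1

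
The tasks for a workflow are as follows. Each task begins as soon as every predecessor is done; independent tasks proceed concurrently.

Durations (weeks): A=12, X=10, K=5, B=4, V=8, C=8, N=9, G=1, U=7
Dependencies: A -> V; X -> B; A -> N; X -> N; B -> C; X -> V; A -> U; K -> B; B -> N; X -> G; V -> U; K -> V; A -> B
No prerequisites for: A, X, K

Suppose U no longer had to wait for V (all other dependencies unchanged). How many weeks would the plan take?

Original critical path: A→V→U = 12+8+7 = 27 ⇒ 27 weeks.
Without V→U, U's earliest start moves from 20 to 12.
New critical path: A→B→N = 12+4+9 = 25 ⇒ 25 weeks.

25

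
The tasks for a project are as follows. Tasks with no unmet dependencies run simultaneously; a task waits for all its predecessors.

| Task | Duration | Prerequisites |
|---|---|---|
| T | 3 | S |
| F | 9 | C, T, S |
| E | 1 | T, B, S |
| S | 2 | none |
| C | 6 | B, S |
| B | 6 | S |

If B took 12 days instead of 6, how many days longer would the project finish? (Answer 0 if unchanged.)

6

The binding path is S→B→C→F = 2+6+6+9 = 23; finish at 23 days.
B lies on that path, so at 12 days the path becomes 29 days.
The critical path is still S→B→C→F; finish is now 29 days.
Change in finish: 29 − 23 = +6 days.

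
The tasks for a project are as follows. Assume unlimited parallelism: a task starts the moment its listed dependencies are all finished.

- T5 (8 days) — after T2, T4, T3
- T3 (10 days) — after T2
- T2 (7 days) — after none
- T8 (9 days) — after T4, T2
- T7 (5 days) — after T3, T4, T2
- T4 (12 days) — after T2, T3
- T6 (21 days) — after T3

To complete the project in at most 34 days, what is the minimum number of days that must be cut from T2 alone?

4

Current finish: 38 days; target: 34.
T2 is on every critical path, so each day cut from T2 cuts the finish by one (this holds down to a finish of 32).
Need 38 − 34 = 4 days off T2 → T2 becomes 3 days, finish becomes 34.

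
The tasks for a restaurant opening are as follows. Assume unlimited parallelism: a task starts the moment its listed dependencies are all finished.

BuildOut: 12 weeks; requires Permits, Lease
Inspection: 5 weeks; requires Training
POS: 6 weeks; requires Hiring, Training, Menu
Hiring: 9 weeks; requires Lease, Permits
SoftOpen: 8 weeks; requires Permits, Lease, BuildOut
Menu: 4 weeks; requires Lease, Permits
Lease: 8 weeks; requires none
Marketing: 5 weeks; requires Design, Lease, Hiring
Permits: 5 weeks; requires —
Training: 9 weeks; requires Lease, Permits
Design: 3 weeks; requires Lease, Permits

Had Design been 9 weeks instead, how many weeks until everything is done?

28

As given, the longest chain is Lease→BuildOut→SoftOpen = 8+12+8 = 28, so the finish is 28 weeks.
Design is off the critical path — its longest chain is 16 weeks, giving 12 of slack.
No other chain overtakes it, so the finish is 28 weeks.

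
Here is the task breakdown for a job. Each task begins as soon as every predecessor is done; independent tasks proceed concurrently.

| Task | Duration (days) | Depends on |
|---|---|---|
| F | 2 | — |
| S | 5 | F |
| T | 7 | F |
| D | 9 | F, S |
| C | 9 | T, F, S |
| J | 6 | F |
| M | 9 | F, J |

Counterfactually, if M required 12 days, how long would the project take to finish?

Actual critical path: F→T→C = 2+7+9 = 18 ⇒ 18 days.
M is off the critical path — its longest chain is 17 days, giving 1 of slack.
New critical path: F→J→M = 2+6+12 = 20 ⇒ 20 days.

20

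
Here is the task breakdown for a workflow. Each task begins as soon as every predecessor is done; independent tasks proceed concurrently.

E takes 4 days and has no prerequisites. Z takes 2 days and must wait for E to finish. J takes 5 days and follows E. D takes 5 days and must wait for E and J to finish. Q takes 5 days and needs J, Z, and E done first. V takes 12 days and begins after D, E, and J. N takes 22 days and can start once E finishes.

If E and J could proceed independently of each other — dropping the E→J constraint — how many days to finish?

26

Before: longest chain E→J→D→V = 4+5+5+12 = 26, finish 26.
Without E→J, J's earliest start moves from 4 to 0.
After: E→N = 4+22 = 26 → 26 days.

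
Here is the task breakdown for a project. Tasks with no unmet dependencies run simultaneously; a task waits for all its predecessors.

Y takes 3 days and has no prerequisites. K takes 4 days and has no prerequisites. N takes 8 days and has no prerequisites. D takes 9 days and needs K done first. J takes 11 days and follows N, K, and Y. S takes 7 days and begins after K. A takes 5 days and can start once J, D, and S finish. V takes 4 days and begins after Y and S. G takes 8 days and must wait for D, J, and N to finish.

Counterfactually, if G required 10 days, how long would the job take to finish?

Baseline: N→J→G = 8+11+8 = 27 → 27 days.
G lies on that path, so at 10 days the path becomes 29 days.
That remains the longest chain; total 29 days.

29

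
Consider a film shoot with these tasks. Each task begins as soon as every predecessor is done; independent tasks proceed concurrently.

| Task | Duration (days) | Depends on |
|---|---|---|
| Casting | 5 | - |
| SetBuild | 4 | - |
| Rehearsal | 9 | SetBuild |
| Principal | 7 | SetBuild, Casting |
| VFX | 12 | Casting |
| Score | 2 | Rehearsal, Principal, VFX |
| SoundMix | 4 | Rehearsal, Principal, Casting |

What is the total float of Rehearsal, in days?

2

The longest chain is Casting→VFX→Score = 5+12+2 = 19; overall finish 19 days.
Rehearsal finishes as early as 13 and must finish by 15.
So Rehearsal can slip 15 − 13 = 2 days.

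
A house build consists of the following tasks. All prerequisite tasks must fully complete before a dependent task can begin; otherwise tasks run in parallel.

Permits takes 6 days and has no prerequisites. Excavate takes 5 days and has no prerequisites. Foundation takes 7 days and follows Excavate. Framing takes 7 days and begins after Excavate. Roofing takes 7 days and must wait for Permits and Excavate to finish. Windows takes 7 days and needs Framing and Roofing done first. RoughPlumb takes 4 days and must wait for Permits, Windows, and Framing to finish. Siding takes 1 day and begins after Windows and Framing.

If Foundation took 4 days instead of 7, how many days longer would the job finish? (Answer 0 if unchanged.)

Critical path before the change: Permits→Roofing→Windows→RoughPlumb = 6+7+7+4 = 24 giving 24 days.
Foundation has 12 days of float (longest path through it is 12).
That remains the longest chain; total 24 days.
Change in finish: 24 − 24 = +0 days.

0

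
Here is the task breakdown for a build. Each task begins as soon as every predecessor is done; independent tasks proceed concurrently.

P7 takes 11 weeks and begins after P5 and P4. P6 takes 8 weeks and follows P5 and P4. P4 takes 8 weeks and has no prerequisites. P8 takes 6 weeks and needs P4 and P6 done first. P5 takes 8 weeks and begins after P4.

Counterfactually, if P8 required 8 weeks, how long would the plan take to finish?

32

Baseline: P4→P5→P6→P8 = 8+8+8+6 = 30 → 30 weeks.
P8 lies on that path, so at 8 weeks the path becomes 32 weeks.
The critical path is still P4→P5→P6→P8; finish is now 32 weeks.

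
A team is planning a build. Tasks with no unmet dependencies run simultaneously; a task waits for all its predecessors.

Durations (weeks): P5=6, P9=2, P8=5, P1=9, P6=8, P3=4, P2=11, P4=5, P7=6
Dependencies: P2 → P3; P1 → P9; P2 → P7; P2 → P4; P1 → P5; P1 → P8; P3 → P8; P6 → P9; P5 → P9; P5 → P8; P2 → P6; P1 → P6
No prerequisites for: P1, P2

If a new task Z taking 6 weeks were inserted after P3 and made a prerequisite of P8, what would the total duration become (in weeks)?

26

Originally the plan takes 21 weeks.
With Z inserted, P8 now waits for max(P5, P3, P1, Z).
New critical path: P2→P3→Z→P8 = 11+4+6+5 = 26 ⇒ 26 weeks.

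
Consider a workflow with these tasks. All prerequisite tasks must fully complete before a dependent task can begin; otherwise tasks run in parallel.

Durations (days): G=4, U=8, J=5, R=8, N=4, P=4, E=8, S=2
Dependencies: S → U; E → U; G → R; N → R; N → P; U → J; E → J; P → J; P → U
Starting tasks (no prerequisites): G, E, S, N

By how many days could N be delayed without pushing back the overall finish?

0

Critical path: E→U→J = 8+8+5 = 21, so the finish is 21 days.
Longest path through N: 21 days (earliest finish 4, latest finish 4).
Slack of N = 0 − 0 = 0 days.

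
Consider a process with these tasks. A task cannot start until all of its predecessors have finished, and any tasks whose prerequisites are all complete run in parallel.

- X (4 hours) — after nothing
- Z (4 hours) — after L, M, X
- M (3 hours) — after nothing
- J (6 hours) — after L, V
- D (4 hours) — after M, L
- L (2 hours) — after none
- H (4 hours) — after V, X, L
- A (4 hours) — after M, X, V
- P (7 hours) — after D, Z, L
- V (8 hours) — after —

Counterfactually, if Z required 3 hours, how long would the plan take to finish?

As given, the longest chain is X→Z→P = 4+4+7 = 15, so the finish is 15 hours.
Z is on the critical path; changing it to 3 makes that path 14 hours.
The binding chain switches to V→J = 8+6 = 14; finish 14 hours.

14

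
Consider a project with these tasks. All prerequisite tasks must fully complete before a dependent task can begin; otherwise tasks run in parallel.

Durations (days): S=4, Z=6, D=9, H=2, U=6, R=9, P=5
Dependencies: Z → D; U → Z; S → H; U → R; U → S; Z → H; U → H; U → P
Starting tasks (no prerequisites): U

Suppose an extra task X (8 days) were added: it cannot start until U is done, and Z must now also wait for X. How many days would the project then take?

Originally the project takes 21 days.
With X inserted, Z now waits for max(U, X).
New critical path: U→X→Z→D = 6+8+6+9 = 29 ⇒ 29 days.

29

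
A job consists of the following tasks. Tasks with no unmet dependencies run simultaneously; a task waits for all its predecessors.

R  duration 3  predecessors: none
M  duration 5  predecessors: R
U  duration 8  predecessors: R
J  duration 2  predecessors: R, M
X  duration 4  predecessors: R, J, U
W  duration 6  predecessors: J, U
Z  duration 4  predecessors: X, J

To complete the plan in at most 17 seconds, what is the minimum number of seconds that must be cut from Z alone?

Current finish: 19 seconds; target: 17.
Z is on every critical path, so each second cut from Z cuts the finish by one (this holds down to a finish of 17).
Need 19 − 17 = 2 seconds off Z → Z becomes 2 seconds, finish becomes 17.

2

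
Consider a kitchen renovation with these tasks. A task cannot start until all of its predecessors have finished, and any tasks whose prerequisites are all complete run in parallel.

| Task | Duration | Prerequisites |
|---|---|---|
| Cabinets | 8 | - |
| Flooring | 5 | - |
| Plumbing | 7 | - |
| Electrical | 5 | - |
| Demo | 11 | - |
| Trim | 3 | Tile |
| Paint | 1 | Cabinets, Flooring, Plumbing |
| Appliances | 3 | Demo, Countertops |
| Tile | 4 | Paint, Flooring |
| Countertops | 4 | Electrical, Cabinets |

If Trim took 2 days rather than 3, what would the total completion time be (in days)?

As given, the longest chain is Cabinets→Paint→Tile→Trim = 8+1+4+3 = 16, so the finish is 16 days.
Trim is on the critical path; changing it to 2 makes that path 15 days.
The binding chain switches to Cabinets→Countertops→Appliances = 8+4+3 = 15; finish 15 days.

15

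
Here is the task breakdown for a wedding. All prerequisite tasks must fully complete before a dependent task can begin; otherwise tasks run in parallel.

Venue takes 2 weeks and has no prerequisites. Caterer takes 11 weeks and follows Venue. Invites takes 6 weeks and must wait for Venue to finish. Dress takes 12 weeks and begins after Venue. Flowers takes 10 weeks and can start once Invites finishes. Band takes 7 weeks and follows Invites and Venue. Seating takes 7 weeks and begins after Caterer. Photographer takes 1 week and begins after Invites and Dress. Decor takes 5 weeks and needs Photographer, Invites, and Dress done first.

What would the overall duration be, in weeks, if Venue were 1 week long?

Baseline: Venue→Caterer→Seating = 2+11+7 = 20 → 20 weeks.
Venue lies on that path, so at 1 week the path becomes 19 weeks.
The critical path is still Venue→Caterer→Seating; finish is now 19 weeks.

19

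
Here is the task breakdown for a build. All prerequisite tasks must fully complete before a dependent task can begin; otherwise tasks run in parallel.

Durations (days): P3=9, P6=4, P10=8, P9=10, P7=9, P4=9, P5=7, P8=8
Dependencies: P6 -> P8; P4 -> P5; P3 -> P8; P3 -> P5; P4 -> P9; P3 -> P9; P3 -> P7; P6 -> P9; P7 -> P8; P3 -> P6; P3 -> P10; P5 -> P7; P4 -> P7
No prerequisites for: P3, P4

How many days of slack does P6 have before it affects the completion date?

Critical path: P3→P5→P7→P8 = 9+7+9+8 = 33, so the finish is 33 days.
Longest path through P6: 23 days (earliest finish 13, latest finish 23).
Float = 33 − 23 = 10.

10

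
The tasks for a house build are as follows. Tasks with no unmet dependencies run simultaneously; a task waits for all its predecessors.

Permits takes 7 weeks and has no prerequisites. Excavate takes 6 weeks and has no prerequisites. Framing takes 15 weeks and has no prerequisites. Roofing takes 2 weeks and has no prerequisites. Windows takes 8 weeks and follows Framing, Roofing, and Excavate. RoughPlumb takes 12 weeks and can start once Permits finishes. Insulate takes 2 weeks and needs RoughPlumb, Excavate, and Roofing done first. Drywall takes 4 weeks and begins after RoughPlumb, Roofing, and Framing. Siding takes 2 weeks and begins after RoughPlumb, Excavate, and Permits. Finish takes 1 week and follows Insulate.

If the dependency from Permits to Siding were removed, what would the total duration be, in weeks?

Before: longest chain Permits→RoughPlumb→Drywall = 7+12+4 = 23, finish 23.
Dropping Permits→Siding doesn't change Siding's earliest start (19); another predecessor still binds.
After: Permits→RoughPlumb→Drywall = 7+12+4 = 23 → 23 weeks.

23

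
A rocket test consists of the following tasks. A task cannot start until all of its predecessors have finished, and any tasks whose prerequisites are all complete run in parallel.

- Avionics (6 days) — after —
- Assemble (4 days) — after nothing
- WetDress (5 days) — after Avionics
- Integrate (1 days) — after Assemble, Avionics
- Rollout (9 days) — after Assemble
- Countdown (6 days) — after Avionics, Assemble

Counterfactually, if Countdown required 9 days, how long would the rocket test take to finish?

Critical path before the change: Assemble→Rollout = 4+9 = 13 giving 13 days.
The longest path through Countdown is only 12 days, so Countdown has float 1.
New critical path: Avionics→Countdown = 6+9 = 15 ⇒ 15 days.

15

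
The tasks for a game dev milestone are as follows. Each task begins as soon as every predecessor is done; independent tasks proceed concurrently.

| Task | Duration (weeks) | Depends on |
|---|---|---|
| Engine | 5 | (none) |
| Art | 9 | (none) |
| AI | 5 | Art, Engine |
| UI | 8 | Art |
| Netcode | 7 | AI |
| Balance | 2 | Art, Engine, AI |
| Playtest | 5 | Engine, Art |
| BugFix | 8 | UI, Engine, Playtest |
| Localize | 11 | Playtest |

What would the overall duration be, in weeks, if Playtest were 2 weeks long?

Actual critical path: Art→Playtest→Localize = 9+5+11 = 25 ⇒ 25 weeks.
Playtest lies on that path, so at 2 weeks the path becomes 22 weeks.
New critical path: Art→UI→BugFix = 9+8+8 = 25 ⇒ 25 weeks.

25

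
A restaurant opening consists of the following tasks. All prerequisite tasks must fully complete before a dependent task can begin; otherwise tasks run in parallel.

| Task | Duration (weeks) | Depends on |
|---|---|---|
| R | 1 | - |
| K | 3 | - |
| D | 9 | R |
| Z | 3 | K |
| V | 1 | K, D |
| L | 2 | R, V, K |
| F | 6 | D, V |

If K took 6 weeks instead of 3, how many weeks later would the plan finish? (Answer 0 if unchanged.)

0

As given, the longest chain is R→D→V→F = 1+9+1+6 = 17, so the finish is 17 weeks.
The longest path through K is only 10 weeks, so K has float 7.
That remains the longest chain; total 17 weeks.
Change in finish: 17 − 17 = +0 weeks.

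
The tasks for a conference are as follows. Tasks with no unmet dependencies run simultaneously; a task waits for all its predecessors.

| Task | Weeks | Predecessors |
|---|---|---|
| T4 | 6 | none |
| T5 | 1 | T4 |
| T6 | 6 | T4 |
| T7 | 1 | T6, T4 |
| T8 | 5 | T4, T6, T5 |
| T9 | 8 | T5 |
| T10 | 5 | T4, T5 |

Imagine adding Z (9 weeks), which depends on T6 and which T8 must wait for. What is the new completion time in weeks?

Originally the plan takes 17 weeks.
With Z inserted, T8 now waits for max(T4, T6, T5, Z).
New critical path: T4→T6→Z→T8 = 6+6+9+5 = 26 ⇒ 26 weeks.

26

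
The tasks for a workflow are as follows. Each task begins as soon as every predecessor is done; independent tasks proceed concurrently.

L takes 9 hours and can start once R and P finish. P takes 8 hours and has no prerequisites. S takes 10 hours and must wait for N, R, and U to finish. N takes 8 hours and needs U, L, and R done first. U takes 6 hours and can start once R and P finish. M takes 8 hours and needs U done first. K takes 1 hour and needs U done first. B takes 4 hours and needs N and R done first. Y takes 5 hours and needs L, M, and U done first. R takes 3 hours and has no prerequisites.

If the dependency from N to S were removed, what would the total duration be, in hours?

29

With the dependency in place, P→L→N→S = 8+9+8+10 = 35 sets the finish at 35 hours.
Without N→S, S's earliest start moves from 25 to 14.
The longest chain is now P→L→N→B = 8+9+8+4 = 29, so the workflow takes 29 hours.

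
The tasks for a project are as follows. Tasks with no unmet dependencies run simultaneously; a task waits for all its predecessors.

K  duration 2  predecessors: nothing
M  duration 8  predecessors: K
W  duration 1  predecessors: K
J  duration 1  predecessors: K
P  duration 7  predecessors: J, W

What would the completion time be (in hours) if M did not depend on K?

Original critical path: K→M = 2+8 = 10 ⇒ 10 hours.
Without K→M, M's earliest start moves from 2 to 0.
New critical path: K→W→P = 2+1+7 = 10 ⇒ 10 hours.

10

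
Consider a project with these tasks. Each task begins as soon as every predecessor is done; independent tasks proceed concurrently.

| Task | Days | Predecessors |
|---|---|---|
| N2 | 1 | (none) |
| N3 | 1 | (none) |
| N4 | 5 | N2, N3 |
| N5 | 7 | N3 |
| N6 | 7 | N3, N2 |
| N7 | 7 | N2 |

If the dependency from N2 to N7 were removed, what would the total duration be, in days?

8

With the dependency in place, N2→N6 = 1+7 = 8 sets the finish at 8 days.
Without N2→N7, N7's earliest start moves from 1 to 0.
The longest chain is now N2→N6 = 1+7 = 8, so the project takes 8 days.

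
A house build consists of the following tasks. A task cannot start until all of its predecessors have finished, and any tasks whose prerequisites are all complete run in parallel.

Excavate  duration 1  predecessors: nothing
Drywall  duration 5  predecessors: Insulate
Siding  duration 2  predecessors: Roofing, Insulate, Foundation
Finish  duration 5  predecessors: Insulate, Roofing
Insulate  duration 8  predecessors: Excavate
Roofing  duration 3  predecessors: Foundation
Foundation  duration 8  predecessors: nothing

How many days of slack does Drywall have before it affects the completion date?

Foundation→Roofing→Finish = 8+3+5 = 16 sets the makespan at 16 days.
The longest chain containing Drywall totals 14 days.
Slack of Drywall = 11 − 9 = 2 days.

2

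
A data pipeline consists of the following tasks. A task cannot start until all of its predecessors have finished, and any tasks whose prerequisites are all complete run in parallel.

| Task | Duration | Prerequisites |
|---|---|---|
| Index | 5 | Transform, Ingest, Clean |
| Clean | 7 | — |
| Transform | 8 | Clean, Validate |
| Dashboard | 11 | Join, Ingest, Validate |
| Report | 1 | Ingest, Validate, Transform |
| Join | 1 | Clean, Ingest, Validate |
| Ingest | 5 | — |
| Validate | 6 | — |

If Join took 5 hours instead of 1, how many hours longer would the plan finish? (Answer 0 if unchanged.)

Critical path before the change: Clean→Transform→Index = 7+8+5 = 20 giving 20 hours.
Join has 1 hour of float (longest path through it is 19).
Now Clean→Join→Dashboard = 7+5+11 = 23 is longest, so the finish becomes 23 hours.
Change in finish: 23 − 20 = +3 hours.

3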